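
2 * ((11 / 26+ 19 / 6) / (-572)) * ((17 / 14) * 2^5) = -2720 / 5577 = -0.49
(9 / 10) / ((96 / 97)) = 291 / 320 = 0.91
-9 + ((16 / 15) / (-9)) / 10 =-6083 / 675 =-9.01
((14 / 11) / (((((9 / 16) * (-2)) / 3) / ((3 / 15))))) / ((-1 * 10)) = 56 / 825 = 0.07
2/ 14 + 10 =71/ 7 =10.14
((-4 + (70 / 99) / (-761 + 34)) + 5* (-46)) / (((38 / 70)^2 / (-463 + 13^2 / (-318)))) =368066.04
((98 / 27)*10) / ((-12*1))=-245 / 81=-3.02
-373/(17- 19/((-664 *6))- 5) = -1486032/47827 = -31.07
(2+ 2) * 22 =88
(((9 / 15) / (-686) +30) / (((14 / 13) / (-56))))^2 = 7157347803684 / 2941225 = 2433458.10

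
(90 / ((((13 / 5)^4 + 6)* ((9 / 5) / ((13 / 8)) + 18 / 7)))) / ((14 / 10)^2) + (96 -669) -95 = -14045941823 / 21034461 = -667.76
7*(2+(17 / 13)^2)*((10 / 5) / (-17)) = -8778 / 2873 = -3.06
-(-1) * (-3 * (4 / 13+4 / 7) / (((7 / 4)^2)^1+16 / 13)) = -3840 / 6251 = -0.61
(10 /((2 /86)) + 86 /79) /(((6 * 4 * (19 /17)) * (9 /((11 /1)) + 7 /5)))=7.25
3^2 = 9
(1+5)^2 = 36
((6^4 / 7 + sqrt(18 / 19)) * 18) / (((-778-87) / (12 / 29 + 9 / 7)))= -1609632 / 245833-3726 * sqrt(38) / 667261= -6.58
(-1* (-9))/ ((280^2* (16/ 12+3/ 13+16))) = 351/ 53704000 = 0.00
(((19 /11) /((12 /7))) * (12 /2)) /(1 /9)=54.41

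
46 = 46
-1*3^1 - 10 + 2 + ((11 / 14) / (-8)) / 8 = -9867 / 896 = -11.01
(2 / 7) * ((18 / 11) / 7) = 36 / 539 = 0.07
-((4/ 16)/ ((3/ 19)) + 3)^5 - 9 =-505523863/ 248832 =-2031.59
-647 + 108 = -539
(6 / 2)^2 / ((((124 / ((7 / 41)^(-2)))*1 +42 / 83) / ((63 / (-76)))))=-11301363 / 6241880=-1.81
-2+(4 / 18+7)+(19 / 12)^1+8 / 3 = 341 / 36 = 9.47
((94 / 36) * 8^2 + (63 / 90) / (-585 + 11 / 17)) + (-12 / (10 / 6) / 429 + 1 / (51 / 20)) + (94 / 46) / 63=58618980536251 / 349927037460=167.52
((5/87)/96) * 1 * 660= 0.40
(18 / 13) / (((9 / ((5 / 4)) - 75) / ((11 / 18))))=-0.01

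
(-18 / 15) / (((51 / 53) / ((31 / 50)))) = -1643 / 2125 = -0.77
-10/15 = -2/3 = -0.67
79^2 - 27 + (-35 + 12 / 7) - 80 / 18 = 6176.27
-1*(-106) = 106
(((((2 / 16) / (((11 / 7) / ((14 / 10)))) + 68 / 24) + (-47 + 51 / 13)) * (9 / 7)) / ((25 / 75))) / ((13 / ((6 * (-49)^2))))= -6377763609 / 37180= -171537.48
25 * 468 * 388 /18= 252200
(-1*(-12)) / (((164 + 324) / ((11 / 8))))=33 / 976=0.03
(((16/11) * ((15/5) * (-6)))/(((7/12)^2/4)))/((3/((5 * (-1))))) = 276480/539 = 512.95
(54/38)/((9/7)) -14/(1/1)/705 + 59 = 804844/13395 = 60.09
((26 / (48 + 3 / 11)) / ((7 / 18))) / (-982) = -286 / 202783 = -0.00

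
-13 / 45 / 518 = -13 / 23310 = -0.00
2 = 2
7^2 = 49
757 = 757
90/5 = 18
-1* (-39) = 39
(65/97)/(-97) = -0.01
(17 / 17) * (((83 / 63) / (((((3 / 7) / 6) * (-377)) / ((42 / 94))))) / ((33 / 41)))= -47642 / 1754181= -0.03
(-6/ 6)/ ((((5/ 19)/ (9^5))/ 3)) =-3365793/ 5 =-673158.60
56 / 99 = 0.57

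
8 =8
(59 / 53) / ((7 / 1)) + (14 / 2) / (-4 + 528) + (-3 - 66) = -13380363 / 194404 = -68.83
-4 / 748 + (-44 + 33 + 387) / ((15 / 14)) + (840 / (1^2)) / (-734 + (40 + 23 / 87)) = 11841127183 / 33859155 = 349.72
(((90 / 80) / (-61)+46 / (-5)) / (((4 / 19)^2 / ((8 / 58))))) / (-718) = 8119973 / 203222720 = 0.04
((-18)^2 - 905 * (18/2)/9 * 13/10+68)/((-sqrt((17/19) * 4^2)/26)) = 20397 * sqrt(323)/68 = 5390.87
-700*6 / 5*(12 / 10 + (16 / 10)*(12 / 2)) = -9072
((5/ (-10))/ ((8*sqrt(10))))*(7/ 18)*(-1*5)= 7*sqrt(10)/ 576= 0.04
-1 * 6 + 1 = -5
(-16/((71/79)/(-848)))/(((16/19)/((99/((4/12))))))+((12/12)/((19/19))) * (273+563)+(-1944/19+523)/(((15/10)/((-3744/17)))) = 120708265988/22933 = 5263518.34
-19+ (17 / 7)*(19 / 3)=-76 / 21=-3.62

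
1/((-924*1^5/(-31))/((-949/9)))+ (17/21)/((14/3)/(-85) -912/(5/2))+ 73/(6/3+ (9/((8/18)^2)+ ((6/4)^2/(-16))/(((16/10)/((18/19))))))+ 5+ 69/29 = 1266440699902765/235530657600084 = 5.38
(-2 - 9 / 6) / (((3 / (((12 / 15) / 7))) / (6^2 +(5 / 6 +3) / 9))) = -1967 / 405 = -4.86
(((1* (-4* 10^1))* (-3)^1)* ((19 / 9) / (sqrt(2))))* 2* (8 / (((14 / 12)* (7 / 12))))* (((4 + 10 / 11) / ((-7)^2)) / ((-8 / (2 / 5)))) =-393984* sqrt(2) / 26411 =-21.10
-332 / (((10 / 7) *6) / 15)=-581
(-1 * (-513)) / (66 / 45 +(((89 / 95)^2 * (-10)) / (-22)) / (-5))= 152784225 / 413047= 369.90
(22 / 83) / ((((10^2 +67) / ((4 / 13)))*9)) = 0.00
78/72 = 13/12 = 1.08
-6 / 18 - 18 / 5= -59 / 15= -3.93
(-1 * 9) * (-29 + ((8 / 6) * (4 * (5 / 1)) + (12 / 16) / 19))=1569 / 76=20.64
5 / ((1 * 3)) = 5 / 3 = 1.67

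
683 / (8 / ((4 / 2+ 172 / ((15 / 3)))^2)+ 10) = 5655923 / 82860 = 68.26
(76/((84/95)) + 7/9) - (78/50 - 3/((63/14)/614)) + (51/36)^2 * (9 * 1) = 12916663/25200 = 512.57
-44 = -44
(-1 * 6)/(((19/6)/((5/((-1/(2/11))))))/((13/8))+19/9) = 3510/19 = 184.74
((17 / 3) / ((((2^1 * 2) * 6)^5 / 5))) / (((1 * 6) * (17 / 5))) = 25 / 143327232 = 0.00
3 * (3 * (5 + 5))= 90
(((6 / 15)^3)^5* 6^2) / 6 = 196608 / 30517578125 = 0.00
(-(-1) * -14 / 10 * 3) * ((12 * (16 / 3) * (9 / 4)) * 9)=-27216 / 5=-5443.20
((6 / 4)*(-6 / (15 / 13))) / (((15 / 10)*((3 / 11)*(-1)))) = 286 / 15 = 19.07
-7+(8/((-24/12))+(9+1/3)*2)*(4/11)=-5/3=-1.67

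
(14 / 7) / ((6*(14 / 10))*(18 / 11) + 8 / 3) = 165 / 1354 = 0.12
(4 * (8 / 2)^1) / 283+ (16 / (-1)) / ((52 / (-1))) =1340 / 3679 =0.36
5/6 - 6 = -31/6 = -5.17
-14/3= -4.67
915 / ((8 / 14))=6405 / 4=1601.25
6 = 6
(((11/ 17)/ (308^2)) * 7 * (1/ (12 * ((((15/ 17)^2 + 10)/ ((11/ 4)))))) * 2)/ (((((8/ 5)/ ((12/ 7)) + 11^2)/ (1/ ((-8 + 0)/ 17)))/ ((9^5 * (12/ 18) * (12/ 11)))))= -17065161/ 11230586752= -0.00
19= 19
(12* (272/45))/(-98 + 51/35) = -7616/10137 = -0.75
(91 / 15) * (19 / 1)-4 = 1669 / 15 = 111.27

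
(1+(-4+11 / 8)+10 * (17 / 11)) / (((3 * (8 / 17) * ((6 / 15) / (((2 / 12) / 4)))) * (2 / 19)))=1965455 / 202752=9.69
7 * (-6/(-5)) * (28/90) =196/75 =2.61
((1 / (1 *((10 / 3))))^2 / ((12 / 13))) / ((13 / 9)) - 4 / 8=-173 / 400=-0.43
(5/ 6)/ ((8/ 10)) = 25/ 24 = 1.04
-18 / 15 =-6 / 5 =-1.20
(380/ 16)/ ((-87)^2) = 95/ 30276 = 0.00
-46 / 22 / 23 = -1 / 11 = -0.09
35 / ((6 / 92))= 1610 / 3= 536.67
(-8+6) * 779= -1558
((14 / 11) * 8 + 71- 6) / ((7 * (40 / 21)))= 2481 / 440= 5.64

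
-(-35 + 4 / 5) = 171 / 5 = 34.20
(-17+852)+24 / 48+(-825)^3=-1123029579 / 2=-561514789.50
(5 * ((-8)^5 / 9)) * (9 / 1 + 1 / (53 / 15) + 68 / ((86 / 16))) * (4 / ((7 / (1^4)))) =-228171.20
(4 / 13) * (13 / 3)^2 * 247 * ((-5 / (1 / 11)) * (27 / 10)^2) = -2861001 / 5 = -572200.20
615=615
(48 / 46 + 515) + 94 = 14031 / 23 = 610.04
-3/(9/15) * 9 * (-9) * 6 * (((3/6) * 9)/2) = 10935/2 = 5467.50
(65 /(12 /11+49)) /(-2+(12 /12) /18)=-2574 /3857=-0.67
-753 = -753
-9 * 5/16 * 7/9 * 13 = -28.44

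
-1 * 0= 0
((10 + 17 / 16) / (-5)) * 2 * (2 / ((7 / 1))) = -177 / 140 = -1.26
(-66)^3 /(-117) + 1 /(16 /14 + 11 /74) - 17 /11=2456.46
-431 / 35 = -12.31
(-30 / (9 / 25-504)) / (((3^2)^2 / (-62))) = -15500 / 339957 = -0.05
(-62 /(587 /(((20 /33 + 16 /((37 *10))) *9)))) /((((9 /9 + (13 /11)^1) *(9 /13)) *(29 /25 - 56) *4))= 1996865 /1071962964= 0.00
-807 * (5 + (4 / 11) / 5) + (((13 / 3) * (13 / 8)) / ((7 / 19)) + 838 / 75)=-62576429 / 15400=-4063.40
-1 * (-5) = 5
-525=-525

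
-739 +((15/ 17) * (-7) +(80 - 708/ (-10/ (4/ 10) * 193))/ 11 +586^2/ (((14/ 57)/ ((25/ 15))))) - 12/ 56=29425250832779/ 12631850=2329449.04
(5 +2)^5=16807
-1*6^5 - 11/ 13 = -101099/ 13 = -7776.85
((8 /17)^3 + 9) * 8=357832 /4913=72.83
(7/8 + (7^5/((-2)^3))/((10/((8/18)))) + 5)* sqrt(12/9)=-31499* sqrt(3)/540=-101.03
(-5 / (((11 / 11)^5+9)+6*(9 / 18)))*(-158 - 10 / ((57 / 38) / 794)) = 6290 / 3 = 2096.67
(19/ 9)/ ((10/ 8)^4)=4864/ 5625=0.86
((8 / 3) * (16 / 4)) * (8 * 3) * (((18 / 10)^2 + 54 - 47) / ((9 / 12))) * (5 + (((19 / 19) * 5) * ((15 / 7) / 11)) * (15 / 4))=34930688 / 1155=30243.02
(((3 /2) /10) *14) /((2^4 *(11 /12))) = 63 /440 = 0.14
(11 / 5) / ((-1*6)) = -11 / 30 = -0.37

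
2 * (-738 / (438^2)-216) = -2302169 / 5329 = -432.01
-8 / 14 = -0.57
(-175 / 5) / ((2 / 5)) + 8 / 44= -1921 / 22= -87.32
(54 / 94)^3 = 19683 / 103823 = 0.19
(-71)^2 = 5041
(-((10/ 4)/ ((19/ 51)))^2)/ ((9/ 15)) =-75.05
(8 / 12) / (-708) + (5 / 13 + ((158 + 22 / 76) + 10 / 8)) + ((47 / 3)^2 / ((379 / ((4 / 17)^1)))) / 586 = 158386897569695 / 990392213772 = 159.92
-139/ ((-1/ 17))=2363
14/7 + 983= 985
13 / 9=1.44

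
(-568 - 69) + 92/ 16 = -631.25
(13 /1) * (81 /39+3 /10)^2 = 95481 /1300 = 73.45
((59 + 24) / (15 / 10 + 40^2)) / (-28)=-83 / 44842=-0.00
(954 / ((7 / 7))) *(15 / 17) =14310 / 17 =841.76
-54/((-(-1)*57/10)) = -180/19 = -9.47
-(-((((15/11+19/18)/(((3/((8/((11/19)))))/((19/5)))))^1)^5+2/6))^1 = 158311890207727906682829386501/1163042791935190959375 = 136118714.90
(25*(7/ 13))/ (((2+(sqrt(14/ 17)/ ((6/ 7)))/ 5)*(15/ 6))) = 1071000/ 393341 - 7350*sqrt(238)/ 393341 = 2.43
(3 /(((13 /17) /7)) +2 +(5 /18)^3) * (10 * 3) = 11176405 /12636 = 884.49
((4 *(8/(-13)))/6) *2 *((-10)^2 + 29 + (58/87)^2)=-37280/351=-106.21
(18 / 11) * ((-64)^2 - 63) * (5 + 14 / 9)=475894 / 11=43263.09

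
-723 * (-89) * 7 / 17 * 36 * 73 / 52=295931853 / 221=1339058.16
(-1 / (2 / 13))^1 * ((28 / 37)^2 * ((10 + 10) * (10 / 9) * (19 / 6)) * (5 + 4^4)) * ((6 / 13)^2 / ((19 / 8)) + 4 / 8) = -2152530800 / 53391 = -40316.36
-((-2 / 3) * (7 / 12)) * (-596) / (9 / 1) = -2086 / 81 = -25.75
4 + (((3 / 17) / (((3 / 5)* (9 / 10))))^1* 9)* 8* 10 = 4068 / 17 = 239.29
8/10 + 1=9/5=1.80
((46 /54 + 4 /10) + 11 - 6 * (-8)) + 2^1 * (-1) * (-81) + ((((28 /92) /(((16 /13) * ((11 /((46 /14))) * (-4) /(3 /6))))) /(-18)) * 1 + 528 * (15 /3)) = 1088113859 /380160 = 2862.25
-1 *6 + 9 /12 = -5.25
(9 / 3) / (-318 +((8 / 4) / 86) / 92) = -11868 / 1258007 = -0.01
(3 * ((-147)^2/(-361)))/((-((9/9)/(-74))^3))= -26269456248/361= -72768576.86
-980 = -980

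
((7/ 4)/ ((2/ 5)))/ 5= 7/ 8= 0.88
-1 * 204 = -204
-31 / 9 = -3.44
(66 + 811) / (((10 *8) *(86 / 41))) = 35957 / 6880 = 5.23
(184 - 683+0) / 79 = -499 / 79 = -6.32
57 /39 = 19 /13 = 1.46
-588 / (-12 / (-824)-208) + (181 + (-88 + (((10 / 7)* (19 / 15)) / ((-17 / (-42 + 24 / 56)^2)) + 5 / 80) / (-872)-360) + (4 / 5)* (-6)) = -936801363579691 / 3485616928640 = -268.76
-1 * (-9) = 9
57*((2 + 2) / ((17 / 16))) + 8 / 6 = 215.92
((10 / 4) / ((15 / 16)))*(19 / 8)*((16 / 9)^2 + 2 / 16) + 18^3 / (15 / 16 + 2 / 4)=182328901 / 44712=4077.85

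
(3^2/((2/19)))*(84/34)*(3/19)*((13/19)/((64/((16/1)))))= 7371/1292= 5.71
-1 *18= -18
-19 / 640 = -0.03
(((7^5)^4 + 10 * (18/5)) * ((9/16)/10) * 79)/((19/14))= 397126109363215108149/1520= 261267177212641518.52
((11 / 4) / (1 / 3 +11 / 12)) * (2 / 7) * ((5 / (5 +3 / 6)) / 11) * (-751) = -3004 / 77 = -39.01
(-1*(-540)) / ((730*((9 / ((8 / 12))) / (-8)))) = -32 / 73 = -0.44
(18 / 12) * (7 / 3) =7 / 2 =3.50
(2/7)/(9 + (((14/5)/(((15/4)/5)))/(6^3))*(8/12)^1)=2430/76643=0.03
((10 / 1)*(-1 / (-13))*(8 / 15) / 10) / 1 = 8 / 195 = 0.04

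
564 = 564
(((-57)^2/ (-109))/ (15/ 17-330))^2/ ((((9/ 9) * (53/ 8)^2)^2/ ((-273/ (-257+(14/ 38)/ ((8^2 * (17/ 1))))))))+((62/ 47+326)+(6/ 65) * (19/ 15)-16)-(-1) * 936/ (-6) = 4218495815311029971675282386/ 27139747150850903481993925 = 155.44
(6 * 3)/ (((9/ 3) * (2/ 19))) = 57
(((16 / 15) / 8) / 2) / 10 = 1 / 150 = 0.01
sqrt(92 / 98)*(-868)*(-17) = 2108*sqrt(46) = 14297.15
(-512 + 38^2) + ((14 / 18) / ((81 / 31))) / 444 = 301666249 / 323676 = 932.00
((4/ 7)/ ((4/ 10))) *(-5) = -50/ 7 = -7.14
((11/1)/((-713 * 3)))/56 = -11/119784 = -0.00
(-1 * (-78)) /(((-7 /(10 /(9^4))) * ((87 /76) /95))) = -1877200 /1331883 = -1.41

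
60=60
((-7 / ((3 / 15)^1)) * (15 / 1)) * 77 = -40425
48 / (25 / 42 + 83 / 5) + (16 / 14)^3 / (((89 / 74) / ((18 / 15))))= 2359442208 / 551164985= 4.28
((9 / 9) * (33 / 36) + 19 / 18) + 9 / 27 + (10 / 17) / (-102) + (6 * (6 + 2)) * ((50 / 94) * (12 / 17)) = 9937369 / 488988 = 20.32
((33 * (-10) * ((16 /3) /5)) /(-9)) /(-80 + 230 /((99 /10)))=-968 /1405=-0.69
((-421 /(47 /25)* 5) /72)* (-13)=684125 /3384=202.16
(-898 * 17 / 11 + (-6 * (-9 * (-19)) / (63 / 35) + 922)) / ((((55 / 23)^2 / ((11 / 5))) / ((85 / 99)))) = -11385138 / 33275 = -342.15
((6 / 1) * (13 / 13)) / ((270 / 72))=8 / 5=1.60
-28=-28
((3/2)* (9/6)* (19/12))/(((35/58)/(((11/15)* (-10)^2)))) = 6061/14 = 432.93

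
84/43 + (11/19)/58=93041/47386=1.96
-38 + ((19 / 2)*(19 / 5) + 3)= 11 / 10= 1.10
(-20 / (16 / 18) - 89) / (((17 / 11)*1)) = -2453 / 34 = -72.15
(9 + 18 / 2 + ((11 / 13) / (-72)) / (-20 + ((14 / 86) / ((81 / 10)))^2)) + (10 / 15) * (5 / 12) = 4150891459219 / 227093143680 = 18.28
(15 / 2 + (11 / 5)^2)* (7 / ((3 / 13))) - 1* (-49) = 63497 / 150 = 423.31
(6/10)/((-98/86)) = -129/245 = -0.53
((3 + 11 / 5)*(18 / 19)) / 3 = 156 / 95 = 1.64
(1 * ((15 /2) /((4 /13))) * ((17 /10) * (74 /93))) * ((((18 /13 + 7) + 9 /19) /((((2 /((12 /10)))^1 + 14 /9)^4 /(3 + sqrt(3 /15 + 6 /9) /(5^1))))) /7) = 752465781 * sqrt(195) /145805978150 + 6772192029 /5832239126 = 1.23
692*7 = 4844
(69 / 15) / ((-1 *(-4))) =23 / 20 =1.15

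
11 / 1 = 11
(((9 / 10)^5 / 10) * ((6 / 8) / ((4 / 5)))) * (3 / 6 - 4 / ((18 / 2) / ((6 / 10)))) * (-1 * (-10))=413343 / 3200000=0.13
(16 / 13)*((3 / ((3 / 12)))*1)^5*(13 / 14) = 1990656 / 7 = 284379.43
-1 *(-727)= 727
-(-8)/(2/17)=68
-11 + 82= 71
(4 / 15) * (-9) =-12 / 5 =-2.40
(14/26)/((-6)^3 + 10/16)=-56/22399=-0.00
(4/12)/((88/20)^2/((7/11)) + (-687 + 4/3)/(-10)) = 350/103939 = 0.00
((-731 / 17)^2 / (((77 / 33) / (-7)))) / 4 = -5547 / 4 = -1386.75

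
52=52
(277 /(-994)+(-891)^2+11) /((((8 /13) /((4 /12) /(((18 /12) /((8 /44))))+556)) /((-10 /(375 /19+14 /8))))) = -3832023152143420 /11478357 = -333847705.92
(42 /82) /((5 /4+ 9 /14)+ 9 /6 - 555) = -0.00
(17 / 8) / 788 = 17 / 6304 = 0.00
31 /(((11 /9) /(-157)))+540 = -37863 /11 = -3442.09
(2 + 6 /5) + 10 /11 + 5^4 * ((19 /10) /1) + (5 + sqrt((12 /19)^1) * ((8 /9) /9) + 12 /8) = 16 * sqrt(57) /1539 + 65896 /55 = 1198.19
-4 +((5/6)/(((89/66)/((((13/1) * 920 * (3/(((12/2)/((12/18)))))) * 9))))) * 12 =23680444/89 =266072.40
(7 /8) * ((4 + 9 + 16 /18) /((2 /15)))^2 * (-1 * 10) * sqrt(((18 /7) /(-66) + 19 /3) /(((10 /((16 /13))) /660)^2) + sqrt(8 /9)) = -1953125 * sqrt(49686 * sqrt(2) + 3095414784) /5616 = -19349390.77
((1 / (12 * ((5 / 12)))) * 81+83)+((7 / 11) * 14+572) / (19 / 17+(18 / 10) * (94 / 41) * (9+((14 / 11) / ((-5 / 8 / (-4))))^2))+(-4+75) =2830288603553 / 16449286265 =172.06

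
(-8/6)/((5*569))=-4/8535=-0.00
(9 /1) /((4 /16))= 36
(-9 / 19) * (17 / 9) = -17 / 19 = -0.89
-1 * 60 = -60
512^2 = 262144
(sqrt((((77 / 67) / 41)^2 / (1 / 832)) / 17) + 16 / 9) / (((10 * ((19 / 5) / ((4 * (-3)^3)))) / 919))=-88224 / 19 - 30569616 * sqrt(221) / 887281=-5155.55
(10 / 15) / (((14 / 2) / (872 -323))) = 52.29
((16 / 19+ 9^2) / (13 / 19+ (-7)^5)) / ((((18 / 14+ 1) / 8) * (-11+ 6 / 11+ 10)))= 23947 / 638640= 0.04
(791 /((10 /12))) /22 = 2373 /55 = 43.15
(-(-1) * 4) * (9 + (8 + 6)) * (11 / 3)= 1012 / 3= 337.33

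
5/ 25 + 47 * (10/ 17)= 2367/ 85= 27.85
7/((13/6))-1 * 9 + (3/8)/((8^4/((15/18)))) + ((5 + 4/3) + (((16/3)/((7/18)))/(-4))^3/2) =-17171806907/876675072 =-19.59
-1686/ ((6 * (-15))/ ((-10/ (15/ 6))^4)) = 71936/ 15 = 4795.73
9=9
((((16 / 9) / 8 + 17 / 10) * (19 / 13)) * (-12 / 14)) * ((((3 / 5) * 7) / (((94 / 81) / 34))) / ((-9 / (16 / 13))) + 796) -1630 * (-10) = 60147939736 / 4170075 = 14423.71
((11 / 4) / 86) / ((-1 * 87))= -11 / 29928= -0.00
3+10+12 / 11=155 / 11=14.09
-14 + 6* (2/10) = -64/5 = -12.80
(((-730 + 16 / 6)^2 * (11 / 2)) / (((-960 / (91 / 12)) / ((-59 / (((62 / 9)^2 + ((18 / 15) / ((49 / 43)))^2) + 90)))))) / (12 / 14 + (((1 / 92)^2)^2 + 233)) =1653130500575718028865 / 39504176119536913503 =41.85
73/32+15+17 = 1097/32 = 34.28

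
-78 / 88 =-39 / 44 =-0.89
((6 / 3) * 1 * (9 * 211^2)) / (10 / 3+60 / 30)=1202067 / 8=150258.38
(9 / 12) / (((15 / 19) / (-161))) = -3059 / 20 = -152.95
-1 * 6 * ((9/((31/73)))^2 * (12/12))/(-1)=2695.00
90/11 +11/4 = 10.93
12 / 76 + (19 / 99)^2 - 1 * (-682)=127037620 / 186219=682.19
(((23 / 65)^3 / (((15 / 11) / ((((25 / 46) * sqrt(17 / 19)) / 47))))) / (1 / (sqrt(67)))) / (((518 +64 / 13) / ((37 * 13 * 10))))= 19573 * sqrt(21641) / 107615430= 0.03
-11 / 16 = -0.69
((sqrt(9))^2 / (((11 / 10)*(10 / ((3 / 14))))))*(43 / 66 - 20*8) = -94653 / 3388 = -27.94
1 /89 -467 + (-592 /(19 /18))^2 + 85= 10093706987 /32129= 314161.88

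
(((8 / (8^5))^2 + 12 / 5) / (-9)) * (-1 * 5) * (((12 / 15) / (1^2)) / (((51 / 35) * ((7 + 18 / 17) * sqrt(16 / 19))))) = 1409286179 * sqrt(19) / 62058921984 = 0.10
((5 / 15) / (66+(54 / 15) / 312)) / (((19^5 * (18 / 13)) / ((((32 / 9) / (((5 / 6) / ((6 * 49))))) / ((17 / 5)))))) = 10599680 / 19506254795883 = 0.00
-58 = -58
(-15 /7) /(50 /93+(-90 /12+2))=2790 /6461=0.43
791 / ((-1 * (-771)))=791 / 771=1.03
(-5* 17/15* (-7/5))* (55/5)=1309/15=87.27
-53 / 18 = -2.94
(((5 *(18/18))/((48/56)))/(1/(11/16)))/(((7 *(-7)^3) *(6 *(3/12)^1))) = -55/49392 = -0.00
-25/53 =-0.47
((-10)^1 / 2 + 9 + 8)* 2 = 24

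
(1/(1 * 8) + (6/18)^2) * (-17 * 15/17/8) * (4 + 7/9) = -3655/1728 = -2.12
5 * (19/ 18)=95/ 18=5.28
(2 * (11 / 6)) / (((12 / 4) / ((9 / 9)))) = 11 / 9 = 1.22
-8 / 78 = -4 / 39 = -0.10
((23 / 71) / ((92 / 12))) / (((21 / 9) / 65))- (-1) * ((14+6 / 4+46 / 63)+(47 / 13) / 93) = 62897329 / 3605238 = 17.45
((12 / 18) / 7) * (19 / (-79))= -38 / 1659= -0.02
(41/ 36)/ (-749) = -41/ 26964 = -0.00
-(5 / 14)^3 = -125 / 2744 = -0.05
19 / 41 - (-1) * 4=183 / 41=4.46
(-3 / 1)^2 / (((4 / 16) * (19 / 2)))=72 / 19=3.79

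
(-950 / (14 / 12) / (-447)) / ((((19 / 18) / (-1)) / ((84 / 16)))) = -1350 / 149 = -9.06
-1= -1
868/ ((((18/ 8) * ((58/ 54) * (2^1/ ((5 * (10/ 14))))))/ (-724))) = -13466400/ 29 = -464358.62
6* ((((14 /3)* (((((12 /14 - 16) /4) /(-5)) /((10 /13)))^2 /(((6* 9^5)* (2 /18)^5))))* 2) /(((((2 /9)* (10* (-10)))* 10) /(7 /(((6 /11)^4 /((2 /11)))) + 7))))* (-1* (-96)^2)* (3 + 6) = 72151.52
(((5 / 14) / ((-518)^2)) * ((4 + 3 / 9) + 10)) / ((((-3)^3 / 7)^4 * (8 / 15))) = 7525 / 46562734656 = 0.00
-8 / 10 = -4 / 5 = -0.80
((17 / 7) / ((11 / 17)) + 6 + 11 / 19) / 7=15116 / 10241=1.48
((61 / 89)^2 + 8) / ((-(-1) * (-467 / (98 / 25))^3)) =-63143630088 / 12605227289421875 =-0.00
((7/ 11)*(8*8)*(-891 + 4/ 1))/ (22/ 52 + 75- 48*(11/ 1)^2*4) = 10331776/ 6622781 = 1.56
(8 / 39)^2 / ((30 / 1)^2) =16 / 342225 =0.00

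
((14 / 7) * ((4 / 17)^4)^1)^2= 262144 / 6975757441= 0.00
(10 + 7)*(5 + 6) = 187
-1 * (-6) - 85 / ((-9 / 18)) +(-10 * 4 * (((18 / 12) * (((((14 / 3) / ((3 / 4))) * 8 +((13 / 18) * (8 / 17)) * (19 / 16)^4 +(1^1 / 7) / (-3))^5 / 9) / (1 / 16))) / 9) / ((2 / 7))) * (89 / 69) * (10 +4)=-991315908312838991352876782832617009353583381 / 4067031891493589429398546409324544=-243744316435.34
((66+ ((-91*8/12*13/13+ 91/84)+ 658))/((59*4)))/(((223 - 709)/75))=-199325/458784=-0.43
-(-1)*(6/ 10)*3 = 9/ 5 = 1.80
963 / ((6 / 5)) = 1605 / 2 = 802.50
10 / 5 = 2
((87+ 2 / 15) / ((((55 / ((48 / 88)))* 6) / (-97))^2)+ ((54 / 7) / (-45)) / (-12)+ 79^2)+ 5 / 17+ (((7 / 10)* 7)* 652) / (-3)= 2255648001823 / 435569750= 5178.61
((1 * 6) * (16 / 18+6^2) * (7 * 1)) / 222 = 2324 / 333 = 6.98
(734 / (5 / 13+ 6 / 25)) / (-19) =-238550 / 3857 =-61.85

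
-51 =-51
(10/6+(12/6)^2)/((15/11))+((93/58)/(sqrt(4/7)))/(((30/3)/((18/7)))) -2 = 2.70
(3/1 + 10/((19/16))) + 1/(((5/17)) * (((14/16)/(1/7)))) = 55749/4655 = 11.98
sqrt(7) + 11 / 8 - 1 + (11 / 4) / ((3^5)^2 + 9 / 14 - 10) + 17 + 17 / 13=sqrt(7) + 1606000369 / 85961720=21.33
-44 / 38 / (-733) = 22 / 13927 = 0.00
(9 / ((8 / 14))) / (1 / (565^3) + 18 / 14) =79539697125 / 6493036528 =12.25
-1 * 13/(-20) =13/20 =0.65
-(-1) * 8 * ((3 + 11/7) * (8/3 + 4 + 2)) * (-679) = -645632/3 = -215210.67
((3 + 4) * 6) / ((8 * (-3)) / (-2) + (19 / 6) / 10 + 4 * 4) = 2520 / 1699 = 1.48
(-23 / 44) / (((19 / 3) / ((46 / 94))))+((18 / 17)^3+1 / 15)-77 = -219449691589 / 2895623940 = -75.79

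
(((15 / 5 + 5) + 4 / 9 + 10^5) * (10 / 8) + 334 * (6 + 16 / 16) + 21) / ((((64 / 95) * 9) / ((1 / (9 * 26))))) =54450485 / 606528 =89.77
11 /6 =1.83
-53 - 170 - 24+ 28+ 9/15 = -1092/5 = -218.40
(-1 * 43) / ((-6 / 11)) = 473 / 6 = 78.83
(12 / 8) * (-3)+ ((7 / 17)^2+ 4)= -191 / 578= -0.33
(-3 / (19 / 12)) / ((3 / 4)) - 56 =-1112 / 19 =-58.53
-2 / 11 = -0.18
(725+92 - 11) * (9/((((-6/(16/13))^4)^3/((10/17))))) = 42606075576320/1799029744827343821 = 0.00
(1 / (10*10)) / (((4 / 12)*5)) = 3 / 500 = 0.01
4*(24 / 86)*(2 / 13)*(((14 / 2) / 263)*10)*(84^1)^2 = 47416320 / 147017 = 322.52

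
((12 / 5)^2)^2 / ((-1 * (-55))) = 20736 / 34375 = 0.60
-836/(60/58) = -12122/15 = -808.13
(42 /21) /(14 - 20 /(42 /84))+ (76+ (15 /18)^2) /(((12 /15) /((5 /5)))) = 179321 /1872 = 95.79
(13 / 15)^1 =13 / 15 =0.87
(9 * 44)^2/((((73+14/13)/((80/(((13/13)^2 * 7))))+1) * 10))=16308864/7781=2095.99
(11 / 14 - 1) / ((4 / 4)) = -3 / 14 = -0.21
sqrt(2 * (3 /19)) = sqrt(114) /19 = 0.56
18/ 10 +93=474/ 5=94.80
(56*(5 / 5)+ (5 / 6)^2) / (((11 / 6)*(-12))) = -2041 / 792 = -2.58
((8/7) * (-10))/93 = -80/651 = -0.12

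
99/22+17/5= 79/10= 7.90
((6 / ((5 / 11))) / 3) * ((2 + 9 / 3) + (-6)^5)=-170962 / 5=-34192.40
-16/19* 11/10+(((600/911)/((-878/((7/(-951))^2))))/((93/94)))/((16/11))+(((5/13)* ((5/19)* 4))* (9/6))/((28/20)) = -95486352198000509/193865539553668710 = -0.49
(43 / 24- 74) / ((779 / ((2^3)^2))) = -13864 / 2337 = -5.93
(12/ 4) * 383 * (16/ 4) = 4596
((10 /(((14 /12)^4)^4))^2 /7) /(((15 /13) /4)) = 2759002518114752306589204480 /7730993719707444524137094407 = 0.36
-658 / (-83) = 658 / 83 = 7.93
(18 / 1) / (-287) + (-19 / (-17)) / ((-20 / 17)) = -5813 / 5740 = -1.01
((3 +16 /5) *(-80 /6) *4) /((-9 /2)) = 1984 /27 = 73.48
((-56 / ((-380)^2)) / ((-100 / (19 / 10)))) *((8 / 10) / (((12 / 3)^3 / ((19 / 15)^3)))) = 0.00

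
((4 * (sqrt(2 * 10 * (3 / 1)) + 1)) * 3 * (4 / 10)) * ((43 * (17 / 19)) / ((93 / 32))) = 555.75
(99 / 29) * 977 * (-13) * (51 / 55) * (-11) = 64127349 / 145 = 442257.58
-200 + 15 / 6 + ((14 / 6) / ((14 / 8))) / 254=-150491 / 762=-197.49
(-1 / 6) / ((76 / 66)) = -11 / 76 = -0.14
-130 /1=-130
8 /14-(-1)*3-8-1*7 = -80 /7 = -11.43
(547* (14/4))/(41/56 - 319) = -107212/17823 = -6.02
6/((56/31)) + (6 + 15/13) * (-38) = -268.52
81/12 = 6.75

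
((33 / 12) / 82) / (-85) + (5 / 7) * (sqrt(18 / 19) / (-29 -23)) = -15 * sqrt(38) / 6916 -11 / 27880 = -0.01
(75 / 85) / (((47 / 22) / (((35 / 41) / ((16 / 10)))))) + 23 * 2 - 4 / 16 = 1505943 / 32759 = 45.97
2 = 2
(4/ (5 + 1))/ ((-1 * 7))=-2/ 21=-0.10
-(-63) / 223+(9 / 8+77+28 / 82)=5760015 / 73144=78.75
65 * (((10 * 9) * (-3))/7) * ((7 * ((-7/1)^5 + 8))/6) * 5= 245685375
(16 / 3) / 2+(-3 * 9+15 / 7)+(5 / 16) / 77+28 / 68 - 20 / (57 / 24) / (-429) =-337627175 / 15519504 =-21.76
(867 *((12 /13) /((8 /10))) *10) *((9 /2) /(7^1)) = 585225 /91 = 6431.04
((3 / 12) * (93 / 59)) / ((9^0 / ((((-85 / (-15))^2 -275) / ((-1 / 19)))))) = 643777 / 354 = 1818.58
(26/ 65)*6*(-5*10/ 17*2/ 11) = -240/ 187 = -1.28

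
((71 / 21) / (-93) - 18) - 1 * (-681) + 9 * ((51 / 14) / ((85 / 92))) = 6820358 / 9765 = 698.45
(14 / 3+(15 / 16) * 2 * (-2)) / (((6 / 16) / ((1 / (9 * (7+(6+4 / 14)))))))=0.02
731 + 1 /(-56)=40935 /56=730.98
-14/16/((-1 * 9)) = 7/72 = 0.10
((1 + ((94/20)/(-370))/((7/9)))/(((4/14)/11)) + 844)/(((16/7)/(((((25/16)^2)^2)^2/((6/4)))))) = 278814263916015625/30511447670784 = 9138.02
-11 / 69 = -0.16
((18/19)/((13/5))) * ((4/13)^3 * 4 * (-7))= -0.30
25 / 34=0.74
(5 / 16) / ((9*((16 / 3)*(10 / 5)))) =5 / 1536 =0.00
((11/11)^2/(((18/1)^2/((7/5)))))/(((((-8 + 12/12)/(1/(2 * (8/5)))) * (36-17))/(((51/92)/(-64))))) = 17/193314816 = 0.00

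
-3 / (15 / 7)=-7 / 5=-1.40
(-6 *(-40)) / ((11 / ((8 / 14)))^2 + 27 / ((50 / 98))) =96000 / 169393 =0.57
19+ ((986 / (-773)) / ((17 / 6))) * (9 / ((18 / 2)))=14339 / 773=18.55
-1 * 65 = -65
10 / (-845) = -2 / 169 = -0.01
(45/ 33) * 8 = 120/ 11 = 10.91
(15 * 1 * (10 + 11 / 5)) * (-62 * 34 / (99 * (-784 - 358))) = 64294 / 18843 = 3.41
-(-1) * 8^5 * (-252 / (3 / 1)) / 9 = -917504 / 3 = -305834.67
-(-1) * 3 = 3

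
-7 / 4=-1.75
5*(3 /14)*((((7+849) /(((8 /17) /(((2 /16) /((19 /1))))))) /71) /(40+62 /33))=900405 /208803616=0.00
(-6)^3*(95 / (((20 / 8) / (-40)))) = 328320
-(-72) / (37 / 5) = 360 / 37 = 9.73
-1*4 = -4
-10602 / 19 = -558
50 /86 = 25 /43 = 0.58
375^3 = 52734375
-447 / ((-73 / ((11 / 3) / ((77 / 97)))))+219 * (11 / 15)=482598 / 2555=188.88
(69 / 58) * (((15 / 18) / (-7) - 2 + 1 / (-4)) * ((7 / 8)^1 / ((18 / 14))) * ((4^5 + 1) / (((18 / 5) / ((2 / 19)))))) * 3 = -164199875 / 952128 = -172.46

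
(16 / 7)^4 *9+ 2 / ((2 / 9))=611433 / 2401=254.66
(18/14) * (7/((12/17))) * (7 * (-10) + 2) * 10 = -8670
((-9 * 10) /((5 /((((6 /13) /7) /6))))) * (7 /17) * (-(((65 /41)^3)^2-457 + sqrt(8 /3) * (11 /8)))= -37716817455216 /1049773037261 + 33 * sqrt(6) /442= -35.75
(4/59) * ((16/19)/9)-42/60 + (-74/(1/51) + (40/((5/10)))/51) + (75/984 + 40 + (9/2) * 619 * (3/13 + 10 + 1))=27550.26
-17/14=-1.21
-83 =-83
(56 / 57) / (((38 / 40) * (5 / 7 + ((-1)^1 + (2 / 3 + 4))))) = 0.24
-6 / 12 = -1 / 2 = -0.50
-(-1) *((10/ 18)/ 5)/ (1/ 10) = 10/ 9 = 1.11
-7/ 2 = -3.50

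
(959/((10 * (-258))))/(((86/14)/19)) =-127547/110940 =-1.15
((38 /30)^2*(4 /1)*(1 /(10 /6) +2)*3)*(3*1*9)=168948 /125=1351.58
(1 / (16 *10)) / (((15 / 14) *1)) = 7 / 1200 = 0.01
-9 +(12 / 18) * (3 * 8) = 7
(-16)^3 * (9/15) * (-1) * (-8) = -98304/5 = -19660.80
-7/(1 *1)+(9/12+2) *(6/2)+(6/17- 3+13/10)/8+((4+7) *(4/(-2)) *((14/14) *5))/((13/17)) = -2524077/17680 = -142.76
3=3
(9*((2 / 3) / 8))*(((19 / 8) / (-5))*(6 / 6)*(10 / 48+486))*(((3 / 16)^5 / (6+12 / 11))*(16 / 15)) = -65848167 / 10905190400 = -0.01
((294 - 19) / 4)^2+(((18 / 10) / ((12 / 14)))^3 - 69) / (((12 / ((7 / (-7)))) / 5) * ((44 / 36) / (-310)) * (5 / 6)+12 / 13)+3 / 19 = 598255687811 / 128310800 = 4662.55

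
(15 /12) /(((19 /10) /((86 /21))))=1075 /399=2.69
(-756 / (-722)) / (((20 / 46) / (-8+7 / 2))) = -39123 / 3610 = -10.84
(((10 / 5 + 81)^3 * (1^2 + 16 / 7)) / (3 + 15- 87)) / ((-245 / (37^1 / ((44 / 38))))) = 401966261 / 113190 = 3551.25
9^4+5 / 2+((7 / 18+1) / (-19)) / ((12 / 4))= 3367063 / 513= 6563.48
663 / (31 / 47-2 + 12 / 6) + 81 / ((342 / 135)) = 1037.17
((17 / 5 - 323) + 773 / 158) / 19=-248619 / 15010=-16.56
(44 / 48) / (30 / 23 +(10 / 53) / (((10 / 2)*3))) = 13409 / 19264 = 0.70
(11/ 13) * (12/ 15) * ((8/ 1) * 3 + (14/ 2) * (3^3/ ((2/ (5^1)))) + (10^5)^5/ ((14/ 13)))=2860000000000000000000152922/ 455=6285714285714285714286050.00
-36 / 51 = -12 / 17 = -0.71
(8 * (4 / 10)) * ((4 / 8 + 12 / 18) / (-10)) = -0.37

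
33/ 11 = 3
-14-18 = -32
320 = 320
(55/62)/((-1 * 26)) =-55/1612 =-0.03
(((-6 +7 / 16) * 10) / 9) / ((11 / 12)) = -445 / 66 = -6.74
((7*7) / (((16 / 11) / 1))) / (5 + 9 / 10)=2695 / 472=5.71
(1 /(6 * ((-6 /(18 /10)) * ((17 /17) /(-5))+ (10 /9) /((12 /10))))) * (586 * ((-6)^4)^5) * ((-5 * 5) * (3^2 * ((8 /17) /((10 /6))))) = -10412592990961753128960 /731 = -14244313257129621243.45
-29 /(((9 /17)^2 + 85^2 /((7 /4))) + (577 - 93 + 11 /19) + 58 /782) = -25637479 /4078573551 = -0.01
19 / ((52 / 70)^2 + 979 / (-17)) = -395675 / 1187783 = -0.33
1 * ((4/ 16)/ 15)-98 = -5879/ 60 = -97.98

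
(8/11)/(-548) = -2/1507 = -0.00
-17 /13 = -1.31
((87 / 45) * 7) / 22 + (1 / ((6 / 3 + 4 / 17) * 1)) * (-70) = -30.70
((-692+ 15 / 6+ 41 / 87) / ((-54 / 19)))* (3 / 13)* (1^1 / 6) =2277929 / 244296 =9.32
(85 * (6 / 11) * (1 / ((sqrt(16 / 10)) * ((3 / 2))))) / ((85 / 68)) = 68 * sqrt(10) / 11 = 19.55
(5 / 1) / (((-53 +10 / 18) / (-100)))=9.53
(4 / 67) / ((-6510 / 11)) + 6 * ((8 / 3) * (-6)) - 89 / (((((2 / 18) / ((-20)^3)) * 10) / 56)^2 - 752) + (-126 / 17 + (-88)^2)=3463116656747824800619724 / 453245608024469892555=7640.71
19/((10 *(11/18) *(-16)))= -171/880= -0.19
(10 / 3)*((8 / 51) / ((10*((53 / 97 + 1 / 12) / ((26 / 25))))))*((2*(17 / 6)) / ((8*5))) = 10088 / 824625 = 0.01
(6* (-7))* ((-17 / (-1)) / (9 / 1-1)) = -357 / 4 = -89.25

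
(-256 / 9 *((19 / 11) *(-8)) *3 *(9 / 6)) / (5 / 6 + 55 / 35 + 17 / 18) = 1225728 / 2321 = 528.10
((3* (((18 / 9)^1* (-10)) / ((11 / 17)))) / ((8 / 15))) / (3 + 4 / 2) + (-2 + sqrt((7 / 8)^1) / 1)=-35.84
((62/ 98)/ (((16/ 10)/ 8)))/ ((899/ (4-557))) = -395/ 203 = -1.95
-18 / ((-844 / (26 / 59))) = 117 / 12449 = 0.01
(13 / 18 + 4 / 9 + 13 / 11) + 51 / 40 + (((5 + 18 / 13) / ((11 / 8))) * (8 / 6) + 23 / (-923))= 11927389 / 1218360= 9.79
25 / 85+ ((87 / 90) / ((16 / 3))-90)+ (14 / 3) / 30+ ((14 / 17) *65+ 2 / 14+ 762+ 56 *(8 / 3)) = 30009815 / 34272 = 875.64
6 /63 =2 /21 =0.10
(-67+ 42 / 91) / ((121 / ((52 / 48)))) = -865 / 1452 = -0.60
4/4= 1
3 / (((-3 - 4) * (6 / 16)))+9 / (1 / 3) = 181 / 7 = 25.86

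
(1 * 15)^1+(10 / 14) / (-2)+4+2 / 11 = 2899 / 154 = 18.82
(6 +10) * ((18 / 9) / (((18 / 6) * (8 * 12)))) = 1 / 9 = 0.11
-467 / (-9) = 467 / 9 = 51.89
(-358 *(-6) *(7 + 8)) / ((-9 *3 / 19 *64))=-17005 / 48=-354.27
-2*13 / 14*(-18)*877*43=8824374 / 7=1260624.86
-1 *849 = -849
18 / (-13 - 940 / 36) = -81 / 176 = -0.46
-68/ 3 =-22.67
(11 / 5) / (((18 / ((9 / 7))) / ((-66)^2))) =23958 / 35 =684.51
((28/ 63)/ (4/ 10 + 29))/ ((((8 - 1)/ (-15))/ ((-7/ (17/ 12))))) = 400/ 2499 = 0.16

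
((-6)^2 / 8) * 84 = 378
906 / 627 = 1.44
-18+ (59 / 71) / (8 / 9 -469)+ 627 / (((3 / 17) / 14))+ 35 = 14884060826 / 299123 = 49759.00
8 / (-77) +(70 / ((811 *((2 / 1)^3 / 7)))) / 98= -51519 / 499576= -0.10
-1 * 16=-16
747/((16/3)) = 2241/16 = 140.06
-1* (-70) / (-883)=-0.08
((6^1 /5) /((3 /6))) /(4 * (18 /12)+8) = 6 /35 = 0.17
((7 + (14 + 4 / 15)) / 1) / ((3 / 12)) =1276 / 15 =85.07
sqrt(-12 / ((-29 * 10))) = sqrt(870) / 145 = 0.20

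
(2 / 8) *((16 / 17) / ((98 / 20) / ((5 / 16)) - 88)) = -25 / 7684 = -0.00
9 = 9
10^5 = 100000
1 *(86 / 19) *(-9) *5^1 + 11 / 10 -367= -108221 / 190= -569.58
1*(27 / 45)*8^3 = 1536 / 5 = 307.20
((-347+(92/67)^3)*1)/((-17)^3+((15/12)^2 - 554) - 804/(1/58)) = 0.01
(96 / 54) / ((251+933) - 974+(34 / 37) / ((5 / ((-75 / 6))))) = 592 / 69165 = 0.01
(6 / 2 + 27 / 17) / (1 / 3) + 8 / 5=1306 / 85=15.36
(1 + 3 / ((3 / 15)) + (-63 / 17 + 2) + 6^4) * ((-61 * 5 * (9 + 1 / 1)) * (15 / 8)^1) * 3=-1528621875 / 68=-22479733.46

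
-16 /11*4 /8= -8 /11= -0.73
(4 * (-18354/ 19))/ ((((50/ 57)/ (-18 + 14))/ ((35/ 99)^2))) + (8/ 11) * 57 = 2443400/ 1089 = 2243.71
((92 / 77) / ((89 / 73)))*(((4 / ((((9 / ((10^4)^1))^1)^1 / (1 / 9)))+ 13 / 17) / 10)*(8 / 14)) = 9147903896 / 330280335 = 27.70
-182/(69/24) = -63.30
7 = 7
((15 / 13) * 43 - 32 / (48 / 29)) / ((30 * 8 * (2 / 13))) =1181 / 1440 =0.82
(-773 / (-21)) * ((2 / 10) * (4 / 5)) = 3092 / 525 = 5.89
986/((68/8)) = 116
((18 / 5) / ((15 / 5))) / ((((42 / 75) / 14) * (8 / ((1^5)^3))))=15 / 4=3.75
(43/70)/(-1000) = -43/70000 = -0.00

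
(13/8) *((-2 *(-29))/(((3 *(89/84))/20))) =52780/89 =593.03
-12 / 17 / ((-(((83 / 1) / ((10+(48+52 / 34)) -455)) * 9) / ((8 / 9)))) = -96 / 289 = -0.33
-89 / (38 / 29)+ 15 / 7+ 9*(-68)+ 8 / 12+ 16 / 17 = -9172927 / 13566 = -676.17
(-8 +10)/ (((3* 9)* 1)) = 2/ 27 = 0.07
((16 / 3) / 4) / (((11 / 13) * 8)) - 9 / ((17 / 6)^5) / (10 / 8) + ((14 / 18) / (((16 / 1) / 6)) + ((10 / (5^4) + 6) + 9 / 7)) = 7.75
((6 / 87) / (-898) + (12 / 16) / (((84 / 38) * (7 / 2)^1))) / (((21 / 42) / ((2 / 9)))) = 27467 / 638029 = 0.04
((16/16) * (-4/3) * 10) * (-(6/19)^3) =2880/6859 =0.42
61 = 61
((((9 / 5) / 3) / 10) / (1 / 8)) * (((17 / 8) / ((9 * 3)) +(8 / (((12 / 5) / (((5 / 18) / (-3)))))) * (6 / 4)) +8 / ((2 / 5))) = 4237 / 450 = 9.42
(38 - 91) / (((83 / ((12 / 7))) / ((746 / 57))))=-158152 / 11039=-14.33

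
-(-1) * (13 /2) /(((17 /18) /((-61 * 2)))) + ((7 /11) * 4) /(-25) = -3925826 /4675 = -839.75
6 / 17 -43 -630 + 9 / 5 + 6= -56512 / 85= -664.85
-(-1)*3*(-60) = -180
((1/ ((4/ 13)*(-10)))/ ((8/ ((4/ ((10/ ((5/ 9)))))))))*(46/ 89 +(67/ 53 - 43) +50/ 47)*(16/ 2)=5786534/ 1995291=2.90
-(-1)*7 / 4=7 / 4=1.75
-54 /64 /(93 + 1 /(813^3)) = -14508930519 /1599206563904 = -0.01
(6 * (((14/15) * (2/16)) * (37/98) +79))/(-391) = -66397/54740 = -1.21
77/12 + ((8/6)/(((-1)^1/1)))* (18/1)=-17.58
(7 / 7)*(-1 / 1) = -1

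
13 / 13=1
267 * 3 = 801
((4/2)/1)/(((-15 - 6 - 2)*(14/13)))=-13/161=-0.08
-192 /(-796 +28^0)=64 /265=0.24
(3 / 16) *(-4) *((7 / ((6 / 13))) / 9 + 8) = -523 / 72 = -7.26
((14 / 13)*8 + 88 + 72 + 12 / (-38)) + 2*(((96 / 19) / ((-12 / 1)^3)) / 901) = 337091117 / 2002923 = 168.30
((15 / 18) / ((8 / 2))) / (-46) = -5 / 1104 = -0.00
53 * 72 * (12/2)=22896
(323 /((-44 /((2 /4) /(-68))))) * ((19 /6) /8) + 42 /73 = 735985 /1233408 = 0.60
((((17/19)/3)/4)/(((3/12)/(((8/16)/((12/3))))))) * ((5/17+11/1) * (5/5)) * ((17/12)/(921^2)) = 34/48349737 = 0.00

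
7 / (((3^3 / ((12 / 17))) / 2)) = 56 / 153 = 0.37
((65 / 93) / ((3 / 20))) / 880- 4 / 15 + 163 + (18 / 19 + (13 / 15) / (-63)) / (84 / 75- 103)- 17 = 9090255569261 / 62377609140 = 145.73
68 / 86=34 / 43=0.79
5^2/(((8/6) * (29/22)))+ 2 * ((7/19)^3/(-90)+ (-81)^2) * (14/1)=3288993140779/17901990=183722.21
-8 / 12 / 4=-1 / 6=-0.17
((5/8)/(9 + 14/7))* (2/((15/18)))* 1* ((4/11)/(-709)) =-6/85789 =-0.00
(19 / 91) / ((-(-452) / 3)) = 57 / 41132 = 0.00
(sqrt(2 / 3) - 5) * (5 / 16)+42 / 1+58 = 5 * sqrt(6) / 48+1575 / 16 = 98.69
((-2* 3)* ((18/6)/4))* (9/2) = -81/4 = -20.25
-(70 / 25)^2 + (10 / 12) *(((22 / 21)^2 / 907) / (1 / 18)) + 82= 247252466 / 3333225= 74.18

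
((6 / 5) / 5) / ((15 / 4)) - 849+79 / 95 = -848.10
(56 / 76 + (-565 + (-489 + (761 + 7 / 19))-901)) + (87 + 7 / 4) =-83915 / 76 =-1104.14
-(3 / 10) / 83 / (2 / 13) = -39 / 1660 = -0.02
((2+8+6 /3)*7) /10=42 /5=8.40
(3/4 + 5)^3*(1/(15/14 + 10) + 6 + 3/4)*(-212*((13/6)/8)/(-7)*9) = 106657710549/1111040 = 95998.08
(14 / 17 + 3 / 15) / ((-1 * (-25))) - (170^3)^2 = -51292334124999913 / 2125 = -24137568999999.96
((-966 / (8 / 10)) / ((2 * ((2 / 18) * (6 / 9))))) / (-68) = 119.86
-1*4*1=-4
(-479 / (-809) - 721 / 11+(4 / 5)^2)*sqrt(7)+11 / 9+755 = 6806 / 9 - 14308116*sqrt(7) / 222475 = 586.07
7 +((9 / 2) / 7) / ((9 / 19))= 117 / 14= 8.36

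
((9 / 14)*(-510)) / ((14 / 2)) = -2295 / 49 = -46.84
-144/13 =-11.08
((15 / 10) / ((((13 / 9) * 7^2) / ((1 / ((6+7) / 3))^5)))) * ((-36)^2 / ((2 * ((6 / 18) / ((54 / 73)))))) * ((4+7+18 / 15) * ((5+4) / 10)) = 94530599316 / 431637394825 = 0.22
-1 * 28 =-28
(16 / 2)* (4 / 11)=32 / 11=2.91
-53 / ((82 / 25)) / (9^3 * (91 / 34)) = -22525 / 2719899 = -0.01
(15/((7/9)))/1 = 135/7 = 19.29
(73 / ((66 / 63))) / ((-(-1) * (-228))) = -511 / 1672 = -0.31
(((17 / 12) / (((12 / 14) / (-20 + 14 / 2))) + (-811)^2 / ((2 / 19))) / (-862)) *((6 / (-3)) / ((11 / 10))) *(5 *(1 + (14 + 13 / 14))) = 228007169525 / 217224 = 1049640.78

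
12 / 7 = 1.71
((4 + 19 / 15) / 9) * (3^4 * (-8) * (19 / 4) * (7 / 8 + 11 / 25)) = -1184289 / 500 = -2368.58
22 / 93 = 0.24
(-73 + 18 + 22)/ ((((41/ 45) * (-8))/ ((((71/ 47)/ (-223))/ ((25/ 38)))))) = -400653/ 8594420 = -0.05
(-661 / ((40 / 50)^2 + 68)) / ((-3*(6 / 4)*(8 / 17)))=280925 / 61776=4.55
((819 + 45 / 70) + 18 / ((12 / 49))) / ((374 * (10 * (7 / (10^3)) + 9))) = 312600 / 1187263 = 0.26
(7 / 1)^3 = 343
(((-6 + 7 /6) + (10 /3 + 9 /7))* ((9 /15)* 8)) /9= -4 /35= -0.11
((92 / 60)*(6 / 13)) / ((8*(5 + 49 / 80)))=92 / 5837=0.02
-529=-529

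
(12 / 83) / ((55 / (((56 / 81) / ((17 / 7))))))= 1568 / 2095335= 0.00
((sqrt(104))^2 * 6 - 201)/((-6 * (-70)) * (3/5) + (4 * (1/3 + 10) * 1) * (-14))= -1269/980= -1.29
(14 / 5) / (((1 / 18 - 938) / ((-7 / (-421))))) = -1764 / 35538715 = -0.00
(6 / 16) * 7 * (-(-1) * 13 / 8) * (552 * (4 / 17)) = 18837 / 34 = 554.03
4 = 4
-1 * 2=-2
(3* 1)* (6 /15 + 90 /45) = 36 /5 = 7.20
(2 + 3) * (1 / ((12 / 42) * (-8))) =-2.19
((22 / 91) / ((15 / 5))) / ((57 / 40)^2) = 35200 / 886977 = 0.04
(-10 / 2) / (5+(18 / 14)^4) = -12005 / 18566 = -0.65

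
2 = 2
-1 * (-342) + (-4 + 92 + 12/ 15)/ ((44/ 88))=2598/ 5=519.60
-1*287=-287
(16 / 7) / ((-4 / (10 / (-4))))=10 / 7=1.43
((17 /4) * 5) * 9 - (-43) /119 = 91207 /476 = 191.61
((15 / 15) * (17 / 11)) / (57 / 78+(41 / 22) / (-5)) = 1105 / 256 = 4.32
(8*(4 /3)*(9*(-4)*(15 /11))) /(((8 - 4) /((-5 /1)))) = 7200 /11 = 654.55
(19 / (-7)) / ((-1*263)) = 19 / 1841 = 0.01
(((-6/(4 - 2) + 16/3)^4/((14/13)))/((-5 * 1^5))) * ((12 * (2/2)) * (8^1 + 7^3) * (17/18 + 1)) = -45085.44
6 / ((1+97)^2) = 3 / 4802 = 0.00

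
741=741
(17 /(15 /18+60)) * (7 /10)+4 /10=1087 /1825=0.60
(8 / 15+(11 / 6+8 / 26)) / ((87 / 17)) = 17731 / 33930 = 0.52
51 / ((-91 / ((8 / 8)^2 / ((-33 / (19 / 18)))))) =323 / 18018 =0.02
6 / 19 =0.32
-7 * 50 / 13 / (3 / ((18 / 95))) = -420 / 247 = -1.70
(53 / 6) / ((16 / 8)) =53 / 12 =4.42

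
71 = 71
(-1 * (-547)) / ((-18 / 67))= -36649 / 18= -2036.06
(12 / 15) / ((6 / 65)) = 26 / 3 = 8.67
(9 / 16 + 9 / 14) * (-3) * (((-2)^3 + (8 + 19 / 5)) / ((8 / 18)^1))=-13851 / 448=-30.92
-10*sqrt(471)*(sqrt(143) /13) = -10*sqrt(67353) /13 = -199.63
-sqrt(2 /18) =-1 /3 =-0.33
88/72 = 11/9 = 1.22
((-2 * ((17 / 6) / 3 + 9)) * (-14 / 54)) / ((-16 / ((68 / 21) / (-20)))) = 3043 / 58320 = 0.05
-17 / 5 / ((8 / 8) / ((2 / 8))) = -17 / 20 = -0.85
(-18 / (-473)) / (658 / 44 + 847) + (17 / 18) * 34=26183725 / 815409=32.11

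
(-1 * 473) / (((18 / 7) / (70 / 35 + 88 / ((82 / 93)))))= -6910057 / 369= -18726.44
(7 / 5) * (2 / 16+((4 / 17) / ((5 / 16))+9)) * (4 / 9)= 15673 / 2550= 6.15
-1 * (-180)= 180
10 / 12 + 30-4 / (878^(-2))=-18501031 / 6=-3083505.17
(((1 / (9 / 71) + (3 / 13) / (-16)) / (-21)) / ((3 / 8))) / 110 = -0.01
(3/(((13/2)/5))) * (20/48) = 25/26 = 0.96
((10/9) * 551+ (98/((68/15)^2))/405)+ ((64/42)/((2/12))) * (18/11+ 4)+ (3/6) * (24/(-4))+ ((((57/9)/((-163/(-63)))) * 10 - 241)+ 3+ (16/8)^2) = 13094187459/29017912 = 451.24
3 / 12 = 1 / 4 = 0.25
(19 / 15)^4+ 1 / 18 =266267 / 101250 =2.63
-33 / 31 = -1.06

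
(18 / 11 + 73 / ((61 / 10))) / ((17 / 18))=164304 / 11407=14.40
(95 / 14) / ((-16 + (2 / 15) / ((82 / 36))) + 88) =19475 / 206808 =0.09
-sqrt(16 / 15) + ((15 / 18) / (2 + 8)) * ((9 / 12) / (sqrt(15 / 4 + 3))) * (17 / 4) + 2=-4 * sqrt(15) / 15 + 17 * sqrt(3) / 288 + 2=1.07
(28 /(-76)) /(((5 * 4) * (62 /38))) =-7 /620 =-0.01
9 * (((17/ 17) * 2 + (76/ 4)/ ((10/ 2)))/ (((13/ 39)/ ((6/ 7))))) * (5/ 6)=783/ 7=111.86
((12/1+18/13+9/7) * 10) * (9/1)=120150/91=1320.33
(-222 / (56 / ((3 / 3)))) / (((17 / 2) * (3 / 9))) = -333 / 238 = -1.40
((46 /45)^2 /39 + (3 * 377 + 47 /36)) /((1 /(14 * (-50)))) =-2503926523 /3159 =-792632.64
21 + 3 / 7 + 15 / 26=4005 / 182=22.01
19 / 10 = 1.90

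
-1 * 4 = -4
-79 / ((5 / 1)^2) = -3.16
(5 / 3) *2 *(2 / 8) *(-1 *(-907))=755.83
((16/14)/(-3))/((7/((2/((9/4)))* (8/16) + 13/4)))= -38/189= -0.20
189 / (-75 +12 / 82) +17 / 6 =631 / 2046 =0.31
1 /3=0.33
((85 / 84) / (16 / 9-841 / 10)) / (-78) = 425 / 2696876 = 0.00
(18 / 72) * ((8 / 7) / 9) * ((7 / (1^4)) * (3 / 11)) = 2 / 33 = 0.06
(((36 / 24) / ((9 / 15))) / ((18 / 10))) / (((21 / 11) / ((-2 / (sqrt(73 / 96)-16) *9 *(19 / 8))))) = 5225 *sqrt(438) / 1029126 + 334400 / 171521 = 2.06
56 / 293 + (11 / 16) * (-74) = -118803 / 2344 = -50.68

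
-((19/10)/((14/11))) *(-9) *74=69597/70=994.24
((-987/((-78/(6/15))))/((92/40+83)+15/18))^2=974169/282105616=0.00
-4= -4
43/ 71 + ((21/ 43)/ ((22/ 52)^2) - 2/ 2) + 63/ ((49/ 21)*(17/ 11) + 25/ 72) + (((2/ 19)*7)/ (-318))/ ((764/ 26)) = 24386548521586307/ 1334778892768266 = 18.27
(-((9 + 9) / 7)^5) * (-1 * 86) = 162502848 / 16807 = 9668.76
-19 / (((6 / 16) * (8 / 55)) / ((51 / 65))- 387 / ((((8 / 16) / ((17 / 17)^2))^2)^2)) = 3553 / 1157891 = 0.00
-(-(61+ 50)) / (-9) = -37 / 3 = -12.33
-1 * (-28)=28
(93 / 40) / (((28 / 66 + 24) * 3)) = 33 / 1040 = 0.03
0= 0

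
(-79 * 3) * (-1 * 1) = 237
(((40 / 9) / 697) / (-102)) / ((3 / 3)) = -20 / 319923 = -0.00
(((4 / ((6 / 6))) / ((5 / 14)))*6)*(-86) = -28896 / 5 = -5779.20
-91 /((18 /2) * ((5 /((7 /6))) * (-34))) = 637 /9180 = 0.07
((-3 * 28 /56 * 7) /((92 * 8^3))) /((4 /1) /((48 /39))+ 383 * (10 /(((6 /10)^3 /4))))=-567 /180416586752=-0.00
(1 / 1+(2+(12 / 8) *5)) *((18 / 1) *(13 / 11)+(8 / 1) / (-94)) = 115017 / 517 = 222.47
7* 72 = 504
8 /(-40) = -0.20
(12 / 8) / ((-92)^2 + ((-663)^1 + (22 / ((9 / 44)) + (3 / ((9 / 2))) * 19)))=27 / 142582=0.00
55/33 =5/3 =1.67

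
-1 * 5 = -5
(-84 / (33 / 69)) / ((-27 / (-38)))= -24472 / 99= -247.19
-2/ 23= -0.09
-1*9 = -9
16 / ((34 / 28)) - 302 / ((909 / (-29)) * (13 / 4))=3242552 / 200889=16.14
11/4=2.75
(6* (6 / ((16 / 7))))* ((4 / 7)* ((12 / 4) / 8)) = 27 / 8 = 3.38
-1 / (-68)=1 / 68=0.01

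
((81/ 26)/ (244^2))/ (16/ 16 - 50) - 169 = -12818458097/ 75848864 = -169.00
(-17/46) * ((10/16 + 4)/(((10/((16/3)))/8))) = -2516/345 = -7.29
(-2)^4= 16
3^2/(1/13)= 117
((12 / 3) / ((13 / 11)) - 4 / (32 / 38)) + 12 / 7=127 / 364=0.35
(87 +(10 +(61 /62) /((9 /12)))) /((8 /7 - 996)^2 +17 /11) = 4928077 /49612811277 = 0.00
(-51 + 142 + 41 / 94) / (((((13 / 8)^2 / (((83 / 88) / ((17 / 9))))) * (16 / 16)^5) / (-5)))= -128409300 / 1485341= -86.45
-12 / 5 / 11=-12 / 55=-0.22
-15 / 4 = -3.75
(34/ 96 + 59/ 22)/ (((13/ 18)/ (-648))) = -389529/ 143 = -2723.98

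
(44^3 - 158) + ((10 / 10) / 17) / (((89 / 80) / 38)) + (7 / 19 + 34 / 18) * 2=21999869674 / 258723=85032.52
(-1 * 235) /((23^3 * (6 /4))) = -470 /36501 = -0.01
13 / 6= 2.17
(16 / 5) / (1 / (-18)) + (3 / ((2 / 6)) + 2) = -233 / 5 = -46.60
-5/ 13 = -0.38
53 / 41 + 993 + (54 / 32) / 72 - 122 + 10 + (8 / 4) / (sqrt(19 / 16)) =8 * sqrt(19) / 19 + 4630395 / 5248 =884.15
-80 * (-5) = 400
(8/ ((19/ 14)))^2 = 12544/ 361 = 34.75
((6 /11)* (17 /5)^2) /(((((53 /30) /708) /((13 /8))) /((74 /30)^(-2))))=538641090 /798127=674.88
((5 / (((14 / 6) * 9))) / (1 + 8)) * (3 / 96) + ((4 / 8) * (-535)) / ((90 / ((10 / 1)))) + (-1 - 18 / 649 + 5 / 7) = -117891331 / 3925152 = -30.03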